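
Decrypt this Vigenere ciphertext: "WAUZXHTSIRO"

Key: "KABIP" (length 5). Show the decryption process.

Step 1: Key 'KABIP' has length 5. Extended key: KABIPKABIPK
Step 2: Decrypt each position:
  W(22) - K(10) = 12 = M
  A(0) - A(0) = 0 = A
  U(20) - B(1) = 19 = T
  Z(25) - I(8) = 17 = R
  X(23) - P(15) = 8 = I
  H(7) - K(10) = 23 = X
  T(19) - A(0) = 19 = T
  S(18) - B(1) = 17 = R
  I(8) - I(8) = 0 = A
  R(17) - P(15) = 2 = C
  O(14) - K(10) = 4 = E
Plaintext: MATRIXTRACE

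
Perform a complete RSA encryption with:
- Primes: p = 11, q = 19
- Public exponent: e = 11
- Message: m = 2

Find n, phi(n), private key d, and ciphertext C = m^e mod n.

Step 1: n = 11 * 19 = 209.
Step 2: phi(n) = (11-1)(19-1) = 10 * 18 = 180.
Step 3: Find d = 11^(-1) mod 180 = 131.
  Verify: 11 * 131 = 1441 = 1 (mod 180).
Step 4: C = 2^11 mod 209 = 167.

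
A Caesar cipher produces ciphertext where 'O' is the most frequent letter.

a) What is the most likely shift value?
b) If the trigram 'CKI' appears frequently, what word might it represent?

Step 1: In English, 'E' is the most frequent letter (12.7%).
Step 2: The most frequent ciphertext letter is 'O' (position 14).
Step 3: Shift = (14 - 4) mod 26 = 10.
Step 4: Decrypt 'CKI' by shifting back 10:
  C -> S
  K -> A
  I -> Y
Step 5: 'CKI' decrypts to 'SAY'.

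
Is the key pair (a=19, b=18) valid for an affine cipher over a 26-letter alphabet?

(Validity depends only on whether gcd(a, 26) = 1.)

Step 1: Compute gcd(19, 26).
Step 2: gcd(19, 26) = 1.
Since gcd = 1, 19 is coprime with 26, so it is a valid key.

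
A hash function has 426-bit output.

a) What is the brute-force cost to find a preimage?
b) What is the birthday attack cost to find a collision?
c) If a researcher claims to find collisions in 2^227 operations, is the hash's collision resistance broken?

Step 1: Preimage resistance requires brute-force of 2^426 operations.
Step 2: Collision resistance (birthday bound) = 2^(426/2) = 2^213.
Step 3: The claimed attack costs 2^227 operations.
Step 4: Since 2^227 >= 2^213, the claimed attack is no faster than the generic birthday attack, so this does not break collision resistance.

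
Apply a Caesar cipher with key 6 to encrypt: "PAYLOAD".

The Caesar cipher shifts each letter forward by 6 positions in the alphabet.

Step 1: For each letter, shift forward by 6 positions (mod 26).
  P (position 15) -> position (15+6) mod 26 = 21 -> V
  A (position 0) -> position (0+6) mod 26 = 6 -> G
  Y (position 24) -> position (24+6) mod 26 = 4 -> E
  L (position 11) -> position (11+6) mod 26 = 17 -> R
  O (position 14) -> position (14+6) mod 26 = 20 -> U
  A (position 0) -> position (0+6) mod 26 = 6 -> G
  D (position 3) -> position (3+6) mod 26 = 9 -> J
Result: VGERUGJ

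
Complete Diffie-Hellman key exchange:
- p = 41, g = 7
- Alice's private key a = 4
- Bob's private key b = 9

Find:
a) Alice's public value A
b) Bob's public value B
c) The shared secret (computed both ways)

Step 1: A = g^a mod p = 7^4 mod 41 = 23.
Step 2: B = g^b mod p = 7^9 mod 41 = 13.
Step 3: Alice computes s = B^a mod p = 13^4 mod 41 = 25.
Step 4: Bob computes s = A^b mod p = 23^9 mod 41 = 25.
Both sides agree: shared secret = 25.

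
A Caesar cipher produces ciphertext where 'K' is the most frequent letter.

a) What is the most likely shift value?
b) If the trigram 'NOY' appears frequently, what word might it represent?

Step 1: In English, 'E' is the most frequent letter (12.7%).
Step 2: The most frequent ciphertext letter is 'K' (position 10).
Step 3: Shift = (10 - 4) mod 26 = 6.
Step 4: Decrypt 'NOY' by shifting back 6:
  N -> H
  O -> I
  Y -> S
Step 5: 'NOY' decrypts to 'HIS'.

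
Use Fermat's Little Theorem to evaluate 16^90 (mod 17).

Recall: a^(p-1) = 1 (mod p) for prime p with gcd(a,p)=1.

Step 1: Since 17 is prime, by Fermat's Little Theorem: 16^16 = 1 (mod 17).
Step 2: Reduce exponent: 90 mod 16 = 10.
Step 3: So 16^90 = 16^10 (mod 17).
Step 4: 16^10 mod 17 = 1.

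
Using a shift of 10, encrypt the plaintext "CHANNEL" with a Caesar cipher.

Step 1: For each letter, shift forward by 10 positions (mod 26).
  C (position 2) -> position (2+10) mod 26 = 12 -> M
  H (position 7) -> position (7+10) mod 26 = 17 -> R
  A (position 0) -> position (0+10) mod 26 = 10 -> K
  N (position 13) -> position (13+10) mod 26 = 23 -> X
  N (position 13) -> position (13+10) mod 26 = 23 -> X
  E (position 4) -> position (4+10) mod 26 = 14 -> O
  L (position 11) -> position (11+10) mod 26 = 21 -> V
Result: MRKXXOV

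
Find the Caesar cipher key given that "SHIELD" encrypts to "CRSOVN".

Step 1: Compare first letters: S (position 18) -> C (position 2).
Step 2: Shift = (2 - 18) mod 26 = 10.
The shift value is 10.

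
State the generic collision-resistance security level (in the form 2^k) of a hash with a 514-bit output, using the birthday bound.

Step 1: The birthday paradox gives collision probability ~50% after sqrt(2^n) = 2^(n/2) hashes.
Step 2: For 514-bit output: 2^(514/2) = 2^257.
Step 3: Approximately 2^257 hash computations needed.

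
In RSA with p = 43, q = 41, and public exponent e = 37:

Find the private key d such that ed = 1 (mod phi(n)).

Step 1: n = 43 * 41 = 1763.
Step 2: phi(n) = 42 * 40 = 1680.
Step 3: Find d such that 37 * d = 1 (mod 1680).
Step 4: d = 37^(-1) mod 1680 = 1453.
Verification: 37 * 1453 = 53761 = 32 * 1680 + 1.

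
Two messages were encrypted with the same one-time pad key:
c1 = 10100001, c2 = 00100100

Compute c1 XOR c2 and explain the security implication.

Step 1: c1 XOR c2 = (m1 XOR k) XOR (m2 XOR k).
Step 2: By XOR associativity/commutativity: = m1 XOR m2 XOR k XOR k = m1 XOR m2.
Step 3: 10100001 XOR 00100100 = 10000101 = 133.
Step 4: The key cancels out! An attacker learns m1 XOR m2 = 133, revealing the relationship between plaintexts.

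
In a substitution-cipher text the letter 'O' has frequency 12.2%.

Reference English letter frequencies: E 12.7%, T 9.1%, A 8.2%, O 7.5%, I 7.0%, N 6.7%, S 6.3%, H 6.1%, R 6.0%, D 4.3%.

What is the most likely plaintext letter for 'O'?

Step 1: The observed frequency is 12.2%.
Step 2: Compare with English frequencies:
  E: 12.7% (difference: 0.5%) <-- closest
  T: 9.1% (difference: 3.1%)
  A: 8.2% (difference: 4.0%)
  O: 7.5% (difference: 4.7%)
  I: 7.0% (difference: 5.2%)
  N: 6.7% (difference: 5.5%)
  S: 6.3% (difference: 5.9%)
  H: 6.1% (difference: 6.1%)
  R: 6.0% (difference: 6.2%)
  D: 4.3% (difference: 7.9%)
Step 3: 'O' most likely represents 'E' (frequency 12.7%).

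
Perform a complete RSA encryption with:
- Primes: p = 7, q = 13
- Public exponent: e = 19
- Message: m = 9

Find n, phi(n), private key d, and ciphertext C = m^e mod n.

Step 1: n = 7 * 13 = 91.
Step 2: phi(n) = (7-1)(13-1) = 6 * 12 = 72.
Step 3: Find d = 19^(-1) mod 72 = 19.
  Verify: 19 * 19 = 361 = 1 (mod 72).
Step 4: C = 9^19 mod 91 = 9.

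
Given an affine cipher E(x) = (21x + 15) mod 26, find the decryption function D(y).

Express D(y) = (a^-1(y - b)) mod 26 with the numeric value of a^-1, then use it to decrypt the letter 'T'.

Step 1: Find a^-1, the modular inverse of 21 mod 26.
Step 2: We need 21 * a^-1 = 1 (mod 26).
Step 3: 21 * 5 = 105 = 4 * 26 + 1, so a^-1 = 5.
Step 4: D(y) = 5(y - 15) mod 26.
Step 5: Apply to 'T' (y = 19): D(19) = 5 * (19 - 15) mod 26 = 5 * 4 mod 26 = 20 -> 'U'.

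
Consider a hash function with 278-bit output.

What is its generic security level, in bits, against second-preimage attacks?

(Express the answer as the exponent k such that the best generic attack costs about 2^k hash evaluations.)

Step 1: The hash has a 278-bit output.
Step 2: Second-preimage resistance means: given a specific input x, it should be infeasible to find a different y with h(y) = h(x).
With a 278-bit output, a generic search for a second preimage costs about 2^278 evaluations (each trial matches the fixed target with probability 2^-278).
Step 3: Security level = 278 bits.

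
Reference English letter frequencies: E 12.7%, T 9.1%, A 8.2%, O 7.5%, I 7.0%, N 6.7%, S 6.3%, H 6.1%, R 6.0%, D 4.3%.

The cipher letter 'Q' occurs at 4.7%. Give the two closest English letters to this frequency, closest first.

Step 1: Observed frequency of 'Q' is 4.7%.
Step 2: Compute distances to each reference frequency and sort:
  D (4.3%): difference = 0.4% <-- BEST
  R (6.0%): difference = 1.3% <-- RUNNER-UP
  H (6.1%): difference = 1.4%
  S (6.3%): difference = 1.6%
  N (6.7%): difference = 2.0%
Step 3: Most likely is 'D' (4.3%, diff 0.4%); second most likely is 'R' (6.0%, diff 1.3%).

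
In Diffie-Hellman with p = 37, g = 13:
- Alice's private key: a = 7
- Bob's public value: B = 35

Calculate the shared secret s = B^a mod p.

Step 1: s = B^a mod p = 35^7 mod 37.
  35^1 mod 37 = 35
  35^2 mod 37 = (35 * 35) mod 37 = 4
  35^3 mod 37 = (4 * 35) mod 37 = 29
  35^4 mod 37 = (29 * 35) mod 37 = 16
  35^5 mod 37 = (16 * 35) mod 37 = 5
  35^6 mod 37 = (5 * 35) mod 37 = 27
  35^7 mod 37 = (27 * 35) mod 37 = 20
Result: shared secret = 20.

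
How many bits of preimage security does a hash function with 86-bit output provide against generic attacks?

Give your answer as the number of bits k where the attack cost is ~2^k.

Step 1: The hash has a 86-bit output.
Step 2: Preimage resistance means: given a digest h(x), it should be infeasible to find any input that hashes to it.
With a 86-bit output there are 2^86 possible digests, so a generic brute-force preimage search costs about 2^86 evaluations.
Step 3: Security level = 86 bits.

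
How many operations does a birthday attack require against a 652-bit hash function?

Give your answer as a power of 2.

Step 1: The birthday paradox gives collision probability ~50% after sqrt(2^n) = 2^(n/2) hashes.
Step 2: For 652-bit output: 2^(652/2) = 2^326.
Step 3: Approximately 2^326 hash computations needed.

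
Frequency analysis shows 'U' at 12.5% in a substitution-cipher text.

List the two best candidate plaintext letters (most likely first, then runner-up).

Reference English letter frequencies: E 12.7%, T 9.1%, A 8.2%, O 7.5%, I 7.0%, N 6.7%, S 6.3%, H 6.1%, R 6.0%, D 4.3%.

Step 1: Observed frequency of 'U' is 12.5%.
Step 2: Compute distances to each reference frequency and sort:
  E (12.7%): difference = 0.2% <-- BEST
  T (9.1%): difference = 3.4% <-- RUNNER-UP
  A (8.2%): difference = 4.3%
  O (7.5%): difference = 5.0%
  I (7.0%): difference = 5.5%
Step 3: Most likely is 'E' (12.7%, diff 0.2%); second most likely is 'T' (9.1%, diff 3.4%).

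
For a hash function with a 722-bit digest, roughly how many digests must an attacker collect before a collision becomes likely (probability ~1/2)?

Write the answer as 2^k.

Step 1: The birthday paradox gives collision probability ~50% after sqrt(2^n) = 2^(n/2) hashes.
Step 2: For 722-bit output: 2^(722/2) = 2^361.
Step 3: Approximately 2^361 hash computations needed.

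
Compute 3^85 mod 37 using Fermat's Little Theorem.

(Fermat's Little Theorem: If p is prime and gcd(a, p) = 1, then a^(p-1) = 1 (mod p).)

Step 1: Since 37 is prime, by Fermat's Little Theorem: 3^36 = 1 (mod 37).
Step 2: Reduce exponent: 85 mod 36 = 13.
Step 3: So 3^85 = 3^13 (mod 37).
Step 4: 3^13 mod 37 = 30.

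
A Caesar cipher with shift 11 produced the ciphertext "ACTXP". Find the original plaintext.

Step 1: Reverse the shift by subtracting 11 from each letter position.
  A (position 0) -> position (0-11) mod 26 = 15 -> P
  C (position 2) -> position (2-11) mod 26 = 17 -> R
  T (position 19) -> position (19-11) mod 26 = 8 -> I
  X (position 23) -> position (23-11) mod 26 = 12 -> M
  P (position 15) -> position (15-11) mod 26 = 4 -> E
Decrypted message: PRIME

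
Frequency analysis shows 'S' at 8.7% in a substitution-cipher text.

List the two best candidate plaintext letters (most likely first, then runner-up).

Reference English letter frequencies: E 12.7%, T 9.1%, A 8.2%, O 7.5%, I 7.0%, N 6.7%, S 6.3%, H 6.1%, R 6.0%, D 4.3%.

Step 1: Observed frequency of 'S' is 8.7%.
Step 2: Compute distances to each reference frequency and sort:
  T (9.1%): difference = 0.4% <-- BEST
  A (8.2%): difference = 0.5% <-- RUNNER-UP
  O (7.5%): difference = 1.2%
  I (7.0%): difference = 1.7%
  N (6.7%): difference = 2.0%
Step 3: Most likely is 'T' (9.1%, diff 0.4%); second most likely is 'A' (8.2%, diff 0.5%).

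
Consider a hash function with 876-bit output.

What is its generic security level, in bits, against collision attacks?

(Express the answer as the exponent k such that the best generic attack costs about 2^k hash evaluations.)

Step 1: The hash has a 876-bit output.
Step 2: Collision resistance means it should be infeasible to find any x != y with h(x) = h(y).
By the birthday bound, a generic collision search succeeds after about sqrt(2^876) = 2^(876/2) = 2^438 evaluations.
Step 3: Security level = 438 bits.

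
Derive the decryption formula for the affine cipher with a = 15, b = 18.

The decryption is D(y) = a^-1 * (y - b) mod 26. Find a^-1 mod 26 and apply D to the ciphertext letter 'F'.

Step 1: Find a^-1, the modular inverse of 15 mod 26.
Step 2: We need 15 * a^-1 = 1 (mod 26).
Step 3: 15 * 7 = 105 = 4 * 26 + 1, so a^-1 = 7.
Step 4: D(y) = 7(y - 18) mod 26.
Step 5: Apply to 'F' (y = 5): D(5) = 7 * (5 - 18) mod 26 = 7 * -13 mod 26 = 13 -> 'N'.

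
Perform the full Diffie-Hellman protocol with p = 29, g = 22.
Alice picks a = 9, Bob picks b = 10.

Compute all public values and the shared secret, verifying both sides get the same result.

Step 1: A = g^a mod p = 22^9 mod 29 = 9.
Step 2: B = g^b mod p = 22^10 mod 29 = 24.
Step 3: Alice computes s = B^a mod p = 24^9 mod 29 = 25.
Step 4: Bob computes s = A^b mod p = 9^10 mod 29 = 25.
Both sides agree: shared secret = 25.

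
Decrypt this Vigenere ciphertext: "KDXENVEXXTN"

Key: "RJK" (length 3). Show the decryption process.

Step 1: Key 'RJK' has length 3. Extended key: RJKRJKRJKRJ
Step 2: Decrypt each position:
  K(10) - R(17) = 19 = T
  D(3) - J(9) = 20 = U
  X(23) - K(10) = 13 = N
  E(4) - R(17) = 13 = N
  N(13) - J(9) = 4 = E
  V(21) - K(10) = 11 = L
  E(4) - R(17) = 13 = N
  X(23) - J(9) = 14 = O
  X(23) - K(10) = 13 = N
  T(19) - R(17) = 2 = C
  N(13) - J(9) = 4 = E
Plaintext: TUNNELNONCE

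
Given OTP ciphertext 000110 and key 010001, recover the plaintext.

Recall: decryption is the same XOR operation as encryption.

Step 1: XOR ciphertext with key:
  Ciphertext: 000110
  Key:        010001
  XOR:        010111
Step 2: Plaintext = 010111 = 23 in decimal.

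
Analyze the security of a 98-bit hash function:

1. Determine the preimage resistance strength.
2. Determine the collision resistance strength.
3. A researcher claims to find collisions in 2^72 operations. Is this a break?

Step 1: Preimage resistance requires brute-force of 2^98 operations.
Step 2: Collision resistance (birthday bound) = 2^(98/2) = 2^49.
Step 3: The claimed attack costs 2^72 operations.
Step 4: Since 2^72 >= 2^49, the claimed attack is no faster than the generic birthday attack, so this does not break collision resistance.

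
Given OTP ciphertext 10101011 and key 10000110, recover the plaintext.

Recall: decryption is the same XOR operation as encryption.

Step 1: XOR ciphertext with key:
  Ciphertext: 10101011
  Key:        10000110
  XOR:        00101101
Step 2: Plaintext = 00101101 = 45 in decimal.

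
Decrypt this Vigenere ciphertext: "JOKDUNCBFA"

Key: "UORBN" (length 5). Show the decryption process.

Step 1: Key 'UORBN' has length 5. Extended key: UORBNUORBN
Step 2: Decrypt each position:
  J(9) - U(20) = 15 = P
  O(14) - O(14) = 0 = A
  K(10) - R(17) = 19 = T
  D(3) - B(1) = 2 = C
  U(20) - N(13) = 7 = H
  N(13) - U(20) = 19 = T
  C(2) - O(14) = 14 = O
  B(1) - R(17) = 10 = K
  F(5) - B(1) = 4 = E
  A(0) - N(13) = 13 = N
Plaintext: PATCHTOKEN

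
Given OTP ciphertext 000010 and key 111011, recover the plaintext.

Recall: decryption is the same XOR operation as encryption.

Step 1: XOR ciphertext with key:
  Ciphertext: 000010
  Key:        111011
  XOR:        111001
Step 2: Plaintext = 111001 = 57 in decimal.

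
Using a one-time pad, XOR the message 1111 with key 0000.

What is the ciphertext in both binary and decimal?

Step 1: Write out the XOR operation bit by bit:
  Message: 1111
  Key:     0000
  XOR:     1111
Step 2: Convert to decimal: 1111 = 15.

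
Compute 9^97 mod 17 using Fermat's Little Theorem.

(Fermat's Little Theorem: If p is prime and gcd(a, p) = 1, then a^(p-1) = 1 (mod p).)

Step 1: Since 17 is prime, by Fermat's Little Theorem: 9^16 = 1 (mod 17).
Step 2: Reduce exponent: 97 mod 16 = 1.
Step 3: So 9^97 = 9^1 (mod 17).
Step 4: 9^1 mod 17 = 9.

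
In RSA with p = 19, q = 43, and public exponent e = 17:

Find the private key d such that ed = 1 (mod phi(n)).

Step 1: n = 19 * 43 = 817.
Step 2: phi(n) = 18 * 42 = 756.
Step 3: Find d such that 17 * d = 1 (mod 756).
Step 4: d = 17^(-1) mod 756 = 89.
Verification: 17 * 89 = 1513 = 2 * 756 + 1.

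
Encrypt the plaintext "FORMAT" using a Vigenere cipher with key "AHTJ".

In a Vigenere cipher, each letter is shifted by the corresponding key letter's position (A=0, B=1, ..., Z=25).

Step 1: Repeat key to match plaintext length:
  Plaintext: FORMAT
  Key:       AHTJAH
Step 2: Encrypt each letter:
  F(5) + A(0) = (5+0) mod 26 = 5 = F
  O(14) + H(7) = (14+7) mod 26 = 21 = V
  R(17) + T(19) = (17+19) mod 26 = 10 = K
  M(12) + J(9) = (12+9) mod 26 = 21 = V
  A(0) + A(0) = (0+0) mod 26 = 0 = A
  T(19) + H(7) = (19+7) mod 26 = 0 = A
Ciphertext: FVKVAA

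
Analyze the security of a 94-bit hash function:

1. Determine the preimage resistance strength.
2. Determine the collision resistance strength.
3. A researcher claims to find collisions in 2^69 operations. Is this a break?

Step 1: Preimage resistance requires brute-force of 2^94 operations.
Step 2: Collision resistance (birthday bound) = 2^(94/2) = 2^47.
Step 3: The claimed attack costs 2^69 operations.
Step 4: Since 2^69 >= 2^47, the claimed attack is no faster than the generic birthday attack, so this does not break collision resistance.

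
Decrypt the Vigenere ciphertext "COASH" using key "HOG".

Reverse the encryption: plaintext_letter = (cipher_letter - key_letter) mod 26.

Step 1: Extend key: HOGHO
Step 2: Decrypt each letter (c - k) mod 26:
  C(2) - H(7) = (2-7) mod 26 = 21 = V
  O(14) - O(14) = (14-14) mod 26 = 0 = A
  A(0) - G(6) = (0-6) mod 26 = 20 = U
  S(18) - H(7) = (18-7) mod 26 = 11 = L
  H(7) - O(14) = (7-14) mod 26 = 19 = T
Plaintext: VAULT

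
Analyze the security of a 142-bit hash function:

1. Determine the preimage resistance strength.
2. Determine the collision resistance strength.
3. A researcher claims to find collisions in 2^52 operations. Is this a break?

Step 1: Preimage resistance requires brute-force of 2^142 operations.
Step 2: Collision resistance (birthday bound) = 2^(142/2) = 2^71.
Step 3: The claimed attack costs 2^52 operations.
Step 4: Since 2^52 < 2^71, the claimed attack beats the generic birthday bound, so collision resistance is broken.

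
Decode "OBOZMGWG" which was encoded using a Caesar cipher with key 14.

Step 1: Reverse the shift by subtracting 14 from each letter position.
  O (position 14) -> position (14-14) mod 26 = 0 -> A
  B (position 1) -> position (1-14) mod 26 = 13 -> N
  O (position 14) -> position (14-14) mod 26 = 0 -> A
  Z (position 25) -> position (25-14) mod 26 = 11 -> L
  M (position 12) -> position (12-14) mod 26 = 24 -> Y
  G (position 6) -> position (6-14) mod 26 = 18 -> S
  W (position 22) -> position (22-14) mod 26 = 8 -> I
  G (position 6) -> position (6-14) mod 26 = 18 -> S
Decrypted message: ANALYSIS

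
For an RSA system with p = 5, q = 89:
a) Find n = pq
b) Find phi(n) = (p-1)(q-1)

Step 1: n = p * q = 5 * 89 = 445.
Step 2: phi(n) = (p-1)(q-1) = 4 * 88 = 352.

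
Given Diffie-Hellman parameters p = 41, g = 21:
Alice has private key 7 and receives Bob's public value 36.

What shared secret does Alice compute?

Step 1: s = B^a mod p = 36^7 mod 41.
  36^1 mod 41 = 36
  36^2 mod 41 = (36 * 36) mod 41 = 25
  36^3 mod 41 = (25 * 36) mod 41 = 39
  36^4 mod 41 = (39 * 36) mod 41 = 10
  36^5 mod 41 = (10 * 36) mod 41 = 32
  36^6 mod 41 = (32 * 36) mod 41 = 4
  36^7 mod 41 = (4 * 36) mod 41 = 21
Result: shared secret = 21.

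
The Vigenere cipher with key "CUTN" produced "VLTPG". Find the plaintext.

Step 1: Extend key: CUTNC
Step 2: Decrypt each letter (c - k) mod 26:
  V(21) - C(2) = (21-2) mod 26 = 19 = T
  L(11) - U(20) = (11-20) mod 26 = 17 = R
  T(19) - T(19) = (19-19) mod 26 = 0 = A
  P(15) - N(13) = (15-13) mod 26 = 2 = C
  G(6) - C(2) = (6-2) mod 26 = 4 = E
Plaintext: TRACE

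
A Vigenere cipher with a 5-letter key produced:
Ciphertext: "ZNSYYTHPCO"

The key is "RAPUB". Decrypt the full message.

Step 1: Key 'RAPUB' has length 5. Extended key: RAPUBRAPUB
Step 2: Decrypt each position:
  Z(25) - R(17) = 8 = I
  N(13) - A(0) = 13 = N
  S(18) - P(15) = 3 = D
  Y(24) - U(20) = 4 = E
  Y(24) - B(1) = 23 = X
  T(19) - R(17) = 2 = C
  H(7) - A(0) = 7 = H
  P(15) - P(15) = 0 = A
  C(2) - U(20) = 8 = I
  O(14) - B(1) = 13 = N
Plaintext: INDEXCHAIN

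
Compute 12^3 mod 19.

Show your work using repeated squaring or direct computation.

Step 1: Compute 12^3 mod 19 step by step, reducing modulo 19 at each step.
  12^1 mod 19 = 12
  12^2 mod 19 = (12 * 12) mod 19 = 11
  12^3 mod 19 = (11 * 12) mod 19 = 18
Step 2: Result = 18.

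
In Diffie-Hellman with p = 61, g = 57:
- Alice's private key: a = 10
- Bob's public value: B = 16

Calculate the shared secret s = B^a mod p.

Step 1: s = B^a mod p = 16^10 mod 61.
  16^1 mod 61 = 16
  16^2 mod 61 = (16 * 16) mod 61 = 12
  16^3 mod 61 = (12 * 16) mod 61 = 9
  16^4 mod 61 = (9 * 16) mod 61 = 22
  16^5 mod 61 = (22 * 16) mod 61 = 47
  16^6 mod 61 = (47 * 16) mod 61 = 20
  16^7 mod 61 = (20 * 16) mod 61 = 15
  16^8 mod 61 = (15 * 16) mod 61 = 57
  16^9 mod 61 = (57 * 16) mod 61 = 58
  16^10 mod 61 = (58 * 16) mod 61 = 13
Result: shared secret = 13.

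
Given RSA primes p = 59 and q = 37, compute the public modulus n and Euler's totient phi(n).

Step 1: n = p * q = 59 * 37 = 2183.
Step 2: phi(n) = (p-1)(q-1) = 58 * 36 = 2088.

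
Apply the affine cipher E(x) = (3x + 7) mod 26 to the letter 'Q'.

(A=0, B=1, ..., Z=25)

Step 1: Convert 'Q' to number: x = 16.
Step 2: E(16) = (3 * 16 + 7) mod 26 = 55 mod 26 = 3.
Step 3: Convert 3 back to letter: D.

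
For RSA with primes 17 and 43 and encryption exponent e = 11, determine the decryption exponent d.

Step 1: n = 17 * 43 = 731.
Step 2: phi(n) = 16 * 42 = 672.
Step 3: Find d such that 11 * d = 1 (mod 672).
Step 4: d = 11^(-1) mod 672 = 611.
Verification: 11 * 611 = 6721 = 10 * 672 + 1.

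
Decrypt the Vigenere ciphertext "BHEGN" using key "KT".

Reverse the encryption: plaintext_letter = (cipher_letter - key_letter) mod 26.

Step 1: Extend key: KTKTK
Step 2: Decrypt each letter (c - k) mod 26:
  B(1) - K(10) = (1-10) mod 26 = 17 = R
  H(7) - T(19) = (7-19) mod 26 = 14 = O
  E(4) - K(10) = (4-10) mod 26 = 20 = U
  G(6) - T(19) = (6-19) mod 26 = 13 = N
  N(13) - K(10) = (13-10) mod 26 = 3 = D
Plaintext: ROUND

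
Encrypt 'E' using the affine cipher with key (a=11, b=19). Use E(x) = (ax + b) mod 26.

Step 1: Convert 'E' to number: x = 4.
Step 2: E(4) = (11 * 4 + 19) mod 26 = 63 mod 26 = 11.
Step 3: Convert 11 back to letter: L.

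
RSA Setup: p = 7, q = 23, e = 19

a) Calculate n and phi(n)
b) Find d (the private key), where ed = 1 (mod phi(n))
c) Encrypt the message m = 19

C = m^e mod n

Step 1: n = 7 * 23 = 161.
Step 2: phi(n) = (7-1)(23-1) = 6 * 22 = 132.
Step 3: Find d = 19^(-1) mod 132 = 7.
  Verify: 19 * 7 = 133 = 1 (mod 132).
Step 4: C = 19^19 mod 161 = 152.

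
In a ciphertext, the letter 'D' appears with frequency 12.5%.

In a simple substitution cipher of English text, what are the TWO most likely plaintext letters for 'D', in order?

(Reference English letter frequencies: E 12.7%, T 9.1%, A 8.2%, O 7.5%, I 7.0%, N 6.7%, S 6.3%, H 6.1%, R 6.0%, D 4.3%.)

Step 1: Observed frequency of 'D' is 12.5%.
Step 2: Compute distances to each reference frequency and sort:
  E (12.7%): difference = 0.2% <-- BEST
  T (9.1%): difference = 3.4% <-- RUNNER-UP
  A (8.2%): difference = 4.3%
  O (7.5%): difference = 5.0%
  I (7.0%): difference = 5.5%
Step 3: Most likely is 'E' (12.7%, diff 0.2%); second most likely is 'T' (9.1%, diff 3.4%).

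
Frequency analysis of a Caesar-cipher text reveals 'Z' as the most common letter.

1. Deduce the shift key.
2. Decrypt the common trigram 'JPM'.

Step 1: In English, 'E' is the most frequent letter (12.7%).
Step 2: The most frequent ciphertext letter is 'Z' (position 25).
Step 3: Shift = (25 - 4) mod 26 = 21.
Step 4: Decrypt 'JPM' by shifting back 21:
  J -> O
  P -> U
  M -> R
Step 5: 'JPM' decrypts to 'OUR'.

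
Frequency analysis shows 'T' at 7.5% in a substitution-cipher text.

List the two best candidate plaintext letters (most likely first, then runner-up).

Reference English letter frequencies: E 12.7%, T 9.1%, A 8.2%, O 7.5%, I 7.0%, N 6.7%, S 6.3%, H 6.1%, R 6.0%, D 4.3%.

Step 1: Observed frequency of 'T' is 7.5%.
Step 2: Compute distances to each reference frequency and sort:
  O (7.5%): difference = 0.0% <-- BEST
  I (7.0%): difference = 0.5% <-- RUNNER-UP
  A (8.2%): difference = 0.7%
  N (6.7%): difference = 0.8%
  S (6.3%): difference = 1.2%
Step 3: Most likely is 'O' (7.5%, diff 0.0%); second most likely is 'I' (7.0%, diff 0.5%).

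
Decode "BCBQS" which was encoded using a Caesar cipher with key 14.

Step 1: Reverse the shift by subtracting 14 from each letter position.
  B (position 1) -> position (1-14) mod 26 = 13 -> N
  C (position 2) -> position (2-14) mod 26 = 14 -> O
  B (position 1) -> position (1-14) mod 26 = 13 -> N
  Q (position 16) -> position (16-14) mod 26 = 2 -> C
  S (position 18) -> position (18-14) mod 26 = 4 -> E
Decrypted message: NONCE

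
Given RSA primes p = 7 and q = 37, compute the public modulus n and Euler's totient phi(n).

Step 1: n = p * q = 7 * 37 = 259.
Step 2: phi(n) = (p-1)(q-1) = 6 * 36 = 216.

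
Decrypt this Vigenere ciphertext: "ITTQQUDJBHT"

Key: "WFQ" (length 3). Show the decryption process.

Step 1: Key 'WFQ' has length 3. Extended key: WFQWFQWFQWF
Step 2: Decrypt each position:
  I(8) - W(22) = 12 = M
  T(19) - F(5) = 14 = O
  T(19) - Q(16) = 3 = D
  Q(16) - W(22) = 20 = U
  Q(16) - F(5) = 11 = L
  U(20) - Q(16) = 4 = E
  D(3) - W(22) = 7 = H
  J(9) - F(5) = 4 = E
  B(1) - Q(16) = 11 = L
  H(7) - W(22) = 11 = L
  T(19) - F(5) = 14 = O
Plaintext: MODULEHELLO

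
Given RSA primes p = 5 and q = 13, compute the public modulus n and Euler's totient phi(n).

Step 1: n = p * q = 5 * 13 = 65.
Step 2: phi(n) = (p-1)(q-1) = 4 * 12 = 48.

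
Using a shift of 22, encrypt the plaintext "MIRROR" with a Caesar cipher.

Step 1: For each letter, shift forward by 22 positions (mod 26).
  M (position 12) -> position (12+22) mod 26 = 8 -> I
  I (position 8) -> position (8+22) mod 26 = 4 -> E
  R (position 17) -> position (17+22) mod 26 = 13 -> N
  R (position 17) -> position (17+22) mod 26 = 13 -> N
  O (position 14) -> position (14+22) mod 26 = 10 -> K
  R (position 17) -> position (17+22) mod 26 = 13 -> N
Result: IENNKN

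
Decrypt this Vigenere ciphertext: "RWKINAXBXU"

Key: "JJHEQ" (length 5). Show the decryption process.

Step 1: Key 'JJHEQ' has length 5. Extended key: JJHEQJJHEQ
Step 2: Decrypt each position:
  R(17) - J(9) = 8 = I
  W(22) - J(9) = 13 = N
  K(10) - H(7) = 3 = D
  I(8) - E(4) = 4 = E
  N(13) - Q(16) = 23 = X
  A(0) - J(9) = 17 = R
  X(23) - J(9) = 14 = O
  B(1) - H(7) = 20 = U
  X(23) - E(4) = 19 = T
  U(20) - Q(16) = 4 = E
Plaintext: INDEXROUTE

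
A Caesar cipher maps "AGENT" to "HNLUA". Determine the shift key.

Step 1: Compare first letters: A (position 0) -> H (position 7).
Step 2: Shift = (7 - 0) mod 26 = 7.
The shift value is 7.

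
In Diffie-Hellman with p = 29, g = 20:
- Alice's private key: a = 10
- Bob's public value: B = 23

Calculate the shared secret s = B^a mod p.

Step 1: s = B^a mod p = 23^10 mod 29.
  23^1 mod 29 = 23
  23^2 mod 29 = (23 * 23) mod 29 = 7
  23^3 mod 29 = (7 * 23) mod 29 = 16
  23^4 mod 29 = (16 * 23) mod 29 = 20
  23^5 mod 29 = (20 * 23) mod 29 = 25
  23^6 mod 29 = (25 * 23) mod 29 = 24
  23^7 mod 29 = (24 * 23) mod 29 = 1
  23^8 mod 29 = (1 * 23) mod 29 = 23
  23^9 mod 29 = (23 * 23) mod 29 = 7
  23^10 mod 29 = (7 * 23) mod 29 = 16
Result: shared secret = 16.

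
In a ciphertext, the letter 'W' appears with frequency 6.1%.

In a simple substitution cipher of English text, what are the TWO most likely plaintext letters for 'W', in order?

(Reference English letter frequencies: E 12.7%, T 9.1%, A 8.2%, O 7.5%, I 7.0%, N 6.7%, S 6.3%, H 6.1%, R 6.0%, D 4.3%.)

Step 1: Observed frequency of 'W' is 6.1%.
Step 2: Compute distances to each reference frequency and sort:
  H (6.1%): difference = 0.0% <-- BEST
  R (6.0%): difference = 0.1% <-- RUNNER-UP
  S (6.3%): difference = 0.2%
  N (6.7%): difference = 0.6%
  I (7.0%): difference = 0.9%
Step 3: Most likely is 'H' (6.1%, diff 0.0%); second most likely is 'R' (6.0%, diff 0.1%).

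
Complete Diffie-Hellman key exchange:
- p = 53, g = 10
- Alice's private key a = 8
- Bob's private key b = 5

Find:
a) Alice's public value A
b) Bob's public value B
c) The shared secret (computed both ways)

Step 1: A = g^a mod p = 10^8 mod 53 = 24.
Step 2: B = g^b mod p = 10^5 mod 53 = 42.
Step 3: Alice computes s = B^a mod p = 42^8 mod 53 = 10.
Step 4: Bob computes s = A^b mod p = 24^5 mod 53 = 10.
Both sides agree: shared secret = 10.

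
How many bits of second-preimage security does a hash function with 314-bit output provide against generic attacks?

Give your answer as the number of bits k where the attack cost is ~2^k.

Step 1: The hash has a 314-bit output.
Step 2: Second-preimage resistance means: given a specific input x, it should be infeasible to find a different y with h(y) = h(x).
With a 314-bit output, a generic search for a second preimage costs about 2^314 evaluations (each trial matches the fixed target with probability 2^-314).
Step 3: Security level = 314 bits.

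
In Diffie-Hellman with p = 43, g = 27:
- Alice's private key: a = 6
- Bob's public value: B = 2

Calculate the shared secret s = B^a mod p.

Step 1: s = B^a mod p = 2^6 mod 43.
  2^1 mod 43 = 2
  2^2 mod 43 = (2 * 2) mod 43 = 4
  2^3 mod 43 = (4 * 2) mod 43 = 8
  2^4 mod 43 = (8 * 2) mod 43 = 16
  2^5 mod 43 = (16 * 2) mod 43 = 32
  2^6 mod 43 = (32 * 2) mod 43 = 21
Result: shared secret = 21.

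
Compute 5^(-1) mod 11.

Step 1: We need x such that 5 * x = 1 (mod 11).
Step 2: Using the extended Euclidean algorithm or trial:
  5 * 9 = 45 = 4 * 11 + 1.
Step 3: Since 45 mod 11 = 1, the inverse is x = 9.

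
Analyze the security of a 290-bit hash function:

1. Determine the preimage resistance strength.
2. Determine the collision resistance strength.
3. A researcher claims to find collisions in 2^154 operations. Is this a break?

Step 1: Preimage resistance requires brute-force of 2^290 operations.
Step 2: Collision resistance (birthday bound) = 2^(290/2) = 2^145.
Step 3: The claimed attack costs 2^154 operations.
Step 4: Since 2^154 >= 2^145, the claimed attack is no faster than the generic birthday attack, so this does not break collision resistance.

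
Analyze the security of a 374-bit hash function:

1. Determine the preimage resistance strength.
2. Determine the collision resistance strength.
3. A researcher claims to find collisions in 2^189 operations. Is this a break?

Step 1: Preimage resistance requires brute-force of 2^374 operations.
Step 2: Collision resistance (birthday bound) = 2^(374/2) = 2^187.
Step 3: The claimed attack costs 2^189 operations.
Step 4: Since 2^189 >= 2^187, the claimed attack is no faster than the generic birthday attack, so this does not break collision resistance.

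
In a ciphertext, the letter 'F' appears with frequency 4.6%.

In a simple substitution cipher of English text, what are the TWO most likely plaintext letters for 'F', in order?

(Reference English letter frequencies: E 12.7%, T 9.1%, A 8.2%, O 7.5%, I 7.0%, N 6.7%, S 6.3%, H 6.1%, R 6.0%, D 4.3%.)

Step 1: Observed frequency of 'F' is 4.6%.
Step 2: Compute distances to each reference frequency and sort:
  D (4.3%): difference = 0.3% <-- BEST
  R (6.0%): difference = 1.4% <-- RUNNER-UP
  H (6.1%): difference = 1.5%
  S (6.3%): difference = 1.7%
  N (6.7%): difference = 2.1%
Step 3: Most likely is 'D' (4.3%, diff 0.3%); second most likely is 'R' (6.0%, diff 1.4%).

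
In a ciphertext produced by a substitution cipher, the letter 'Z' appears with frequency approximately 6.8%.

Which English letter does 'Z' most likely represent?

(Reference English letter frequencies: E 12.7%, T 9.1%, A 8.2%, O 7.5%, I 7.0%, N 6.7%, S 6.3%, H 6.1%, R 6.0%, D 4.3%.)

Step 1: The observed frequency is 6.8%.
Step 2: Compare with English frequencies:
  E: 12.7% (difference: 5.9%)
  T: 9.1% (difference: 2.3%)
  A: 8.2% (difference: 1.4%)
  O: 7.5% (difference: 0.7%)
  I: 7.0% (difference: 0.2%)
  N: 6.7% (difference: 0.1%) <-- closest
  S: 6.3% (difference: 0.5%)
  H: 6.1% (difference: 0.7%)
  R: 6.0% (difference: 0.8%)
  D: 4.3% (difference: 2.5%)
Step 3: 'Z' most likely represents 'N' (frequency 6.7%).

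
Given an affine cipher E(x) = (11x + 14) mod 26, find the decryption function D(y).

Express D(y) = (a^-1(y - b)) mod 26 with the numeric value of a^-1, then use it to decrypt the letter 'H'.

Step 1: Find a^-1, the modular inverse of 11 mod 26.
Step 2: We need 11 * a^-1 = 1 (mod 26).
Step 3: 11 * 19 = 209 = 8 * 26 + 1, so a^-1 = 19.
Step 4: D(y) = 19(y - 14) mod 26.
Step 5: Apply to 'H' (y = 7): D(7) = 19 * (7 - 14) mod 26 = 19 * -7 mod 26 = 23 -> 'X'.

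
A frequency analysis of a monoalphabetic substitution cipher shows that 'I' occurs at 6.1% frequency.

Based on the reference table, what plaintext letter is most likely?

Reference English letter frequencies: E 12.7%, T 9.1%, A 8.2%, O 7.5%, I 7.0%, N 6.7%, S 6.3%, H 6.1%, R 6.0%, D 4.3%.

Step 1: The observed frequency is 6.1%.
Step 2: Compare with English frequencies:
  E: 12.7% (difference: 6.6%)
  T: 9.1% (difference: 3.0%)
  A: 8.2% (difference: 2.1%)
  O: 7.5% (difference: 1.4%)
  I: 7.0% (difference: 0.9%)
  N: 6.7% (difference: 0.6%)
  S: 6.3% (difference: 0.2%)
  H: 6.1% (difference: 0.0%) <-- closest
  R: 6.0% (difference: 0.1%)
  D: 4.3% (difference: 1.8%)
Step 3: 'I' most likely represents 'H' (frequency 6.1%).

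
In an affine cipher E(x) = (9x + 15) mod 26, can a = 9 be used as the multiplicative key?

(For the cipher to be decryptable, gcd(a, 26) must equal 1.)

Step 1: Compute gcd(9, 26).
Step 2: gcd(9, 26) = 1.
Since gcd = 1, 9 is coprime with 26, so it is a valid key.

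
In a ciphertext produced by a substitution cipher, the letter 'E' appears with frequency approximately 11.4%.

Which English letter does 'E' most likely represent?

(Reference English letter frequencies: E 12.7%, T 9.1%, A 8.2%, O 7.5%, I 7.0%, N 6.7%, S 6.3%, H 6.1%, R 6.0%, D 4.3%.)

Step 1: The observed frequency is 11.4%.
Step 2: Compare with English frequencies:
  E: 12.7% (difference: 1.3%) <-- closest
  T: 9.1% (difference: 2.3%)
  A: 8.2% (difference: 3.2%)
  O: 7.5% (difference: 3.9%)
  I: 7.0% (difference: 4.4%)
  N: 6.7% (difference: 4.7%)
  S: 6.3% (difference: 5.1%)
  H: 6.1% (difference: 5.3%)
  R: 6.0% (difference: 5.4%)
  D: 4.3% (difference: 7.1%)
Step 3: 'E' most likely represents 'E' (frequency 12.7%).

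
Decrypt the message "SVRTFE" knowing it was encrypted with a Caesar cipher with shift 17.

Step 1: Reverse the shift by subtracting 17 from each letter position.
  S (position 18) -> position (18-17) mod 26 = 1 -> B
  V (position 21) -> position (21-17) mod 26 = 4 -> E
  R (position 17) -> position (17-17) mod 26 = 0 -> A
  T (position 19) -> position (19-17) mod 26 = 2 -> C
  F (position 5) -> position (5-17) mod 26 = 14 -> O
  E (position 4) -> position (4-17) mod 26 = 13 -> N
Decrypted message: BEACON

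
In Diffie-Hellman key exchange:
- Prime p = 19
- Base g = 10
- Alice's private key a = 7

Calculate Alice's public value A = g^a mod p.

Step 1: A = g^a mod p = 10^7 mod 19.
  10^1 mod 19 = 10
  10^2 mod 19 = (10 * 10) mod 19 = 5
  10^3 mod 19 = (5 * 10) mod 19 = 12
  10^4 mod 19 = (12 * 10) mod 19 = 6
  10^5 mod 19 = (6 * 10) mod 19 = 3
  10^6 mod 19 = (3 * 10) mod 19 = 11
  10^7 mod 19 = (11 * 10) mod 19 = 15
Result: A = 15.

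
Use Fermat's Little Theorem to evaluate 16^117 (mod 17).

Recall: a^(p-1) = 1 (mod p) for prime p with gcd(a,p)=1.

Step 1: Since 17 is prime, by Fermat's Little Theorem: 16^16 = 1 (mod 17).
Step 2: Reduce exponent: 117 mod 16 = 5.
Step 3: So 16^117 = 16^5 (mod 17).
Step 4: 16^5 mod 17 = 16.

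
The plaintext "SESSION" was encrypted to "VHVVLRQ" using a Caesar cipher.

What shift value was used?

Step 1: Compare first letters: S (position 18) -> V (position 21).
Step 2: Shift = (21 - 18) mod 26 = 3.
The shift value is 3.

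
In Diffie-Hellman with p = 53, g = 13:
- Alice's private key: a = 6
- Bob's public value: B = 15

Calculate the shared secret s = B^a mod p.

Step 1: s = B^a mod p = 15^6 mod 53.
  15^1 mod 53 = 15
  15^2 mod 53 = (15 * 15) mod 53 = 13
  15^3 mod 53 = (13 * 15) mod 53 = 36
  15^4 mod 53 = (36 * 15) mod 53 = 10
  15^5 mod 53 = (10 * 15) mod 53 = 44
  15^6 mod 53 = (44 * 15) mod 53 = 24
Result: shared secret = 24.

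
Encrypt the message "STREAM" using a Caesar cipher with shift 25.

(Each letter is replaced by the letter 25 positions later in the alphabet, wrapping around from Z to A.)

Step 1: For each letter, shift forward by 25 positions (mod 26).
  S (position 18) -> position (18+25) mod 26 = 17 -> R
  T (position 19) -> position (19+25) mod 26 = 18 -> S
  R (position 17) -> position (17+25) mod 26 = 16 -> Q
  E (position 4) -> position (4+25) mod 26 = 3 -> D
  A (position 0) -> position (0+25) mod 26 = 25 -> Z
  M (position 12) -> position (12+25) mod 26 = 11 -> L
Result: RSQDZL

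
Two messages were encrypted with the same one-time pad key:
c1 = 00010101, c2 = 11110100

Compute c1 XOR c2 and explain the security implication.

Step 1: c1 XOR c2 = (m1 XOR k) XOR (m2 XOR k).
Step 2: By XOR associativity/commutativity: = m1 XOR m2 XOR k XOR k = m1 XOR m2.
Step 3: 00010101 XOR 11110100 = 11100001 = 225.
Step 4: The key cancels out! An attacker learns m1 XOR m2 = 225, revealing the relationship between plaintexts.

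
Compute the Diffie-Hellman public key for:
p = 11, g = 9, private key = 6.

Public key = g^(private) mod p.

Step 1: A = g^a mod p = 9^6 mod 11.
  9^1 mod 11 = 9
  9^2 mod 11 = (9 * 9) mod 11 = 4
  9^3 mod 11 = (4 * 9) mod 11 = 3
  9^4 mod 11 = (3 * 9) mod 11 = 5
  9^5 mod 11 = (5 * 9) mod 11 = 1
  9^6 mod 11 = (1 * 9) mod 11 = 9
Result: A = 9.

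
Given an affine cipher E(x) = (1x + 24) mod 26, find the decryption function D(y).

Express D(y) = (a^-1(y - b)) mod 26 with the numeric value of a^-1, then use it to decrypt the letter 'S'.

Step 1: Find a^-1, the modular inverse of 1 mod 26.
Step 2: We need 1 * a^-1 = 1 (mod 26).
Step 3: 1 * 1 = 1 = 0 * 26 + 1, so a^-1 = 1.
Step 4: D(y) = 1(y - 24) mod 26.
Step 5: Apply to 'S' (y = 18): D(18) = 1 * (18 - 24) mod 26 = 1 * -6 mod 26 = 20 -> 'U'.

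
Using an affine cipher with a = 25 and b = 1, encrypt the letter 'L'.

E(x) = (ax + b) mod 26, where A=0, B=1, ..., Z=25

Step 1: Convert 'L' to number: x = 11.
Step 2: E(11) = (25 * 11 + 1) mod 26 = 276 mod 26 = 16.
Step 3: Convert 16 back to letter: Q.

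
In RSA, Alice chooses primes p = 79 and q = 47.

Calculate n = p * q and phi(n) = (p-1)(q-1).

Step 1: n = p * q = 79 * 47 = 3713.
Step 2: phi(n) = (p-1)(q-1) = 78 * 46 = 3588.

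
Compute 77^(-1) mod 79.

Step 1: We need x such that 77 * x = 1 (mod 79).
Step 2: Using the extended Euclidean algorithm or trial:
  77 * 39 = 3003 = 38 * 79 + 1.
Step 3: Since 3003 mod 79 = 1, the inverse is x = 39.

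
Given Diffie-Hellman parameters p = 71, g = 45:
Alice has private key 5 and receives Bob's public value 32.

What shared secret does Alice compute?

Step 1: s = B^a mod p = 32^5 mod 71.
  32^1 mod 71 = 32
  32^2 mod 71 = (32 * 32) mod 71 = 30
  32^3 mod 71 = (30 * 32) mod 71 = 37
  32^4 mod 71 = (37 * 32) mod 71 = 48
  32^5 mod 71 = (48 * 32) mod 71 = 45
Result: shared secret = 45.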